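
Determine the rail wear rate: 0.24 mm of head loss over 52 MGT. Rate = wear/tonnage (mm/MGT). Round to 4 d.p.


Wear rate = total wear / cumulative tonnage
Rate = 0.24 / 52
Rate = 0.0046 mm/MGT

0.0046


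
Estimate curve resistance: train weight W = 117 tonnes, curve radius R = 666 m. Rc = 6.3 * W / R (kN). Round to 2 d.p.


Rc = 6.3 * W / R
Rc = 6.3 * 117 / 666
Rc = 737.1 / 666
Rc = 1.11 kN

1.11


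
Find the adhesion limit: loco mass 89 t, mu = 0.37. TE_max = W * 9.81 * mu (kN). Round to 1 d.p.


TE_max = W * g * mu
TE_max = 89 * 9.81 * 0.37
TE_max = 873.09 * 0.37
TE_max = 323.0 kN

323.0


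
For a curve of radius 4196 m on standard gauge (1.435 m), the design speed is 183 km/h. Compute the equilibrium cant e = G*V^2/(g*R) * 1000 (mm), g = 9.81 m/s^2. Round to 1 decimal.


Convert speed: V = 183 / 3.6 = 50.8333 m/s
Apply formula: e = 1.435 * 50.8333^2 / (9.81 * 4196)
e = 1.435 * 2584.0278 / 41162.76
e = 0.090083 m = 90.1 mm

90.1


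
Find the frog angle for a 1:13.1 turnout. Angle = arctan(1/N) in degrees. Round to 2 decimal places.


1/N = 1/13.1 = 0.076336
angle = arctan(0.076336) = 0.076188 rad
angle = 0.076188 * 180/pi = 4.37 degrees

4.37


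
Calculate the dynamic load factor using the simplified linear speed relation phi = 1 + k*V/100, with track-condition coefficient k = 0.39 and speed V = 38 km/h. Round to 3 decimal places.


phi = 1 + k * V / 100
phi = 1 + 0.39 * 38 / 100
phi = 1 + 0.1482
phi = 1.148

1.148


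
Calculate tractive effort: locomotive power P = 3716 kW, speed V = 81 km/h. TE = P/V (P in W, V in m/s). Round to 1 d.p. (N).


Convert: P = 3716 kW = 3716000 W
V = 81 / 3.6 = 22.5 m/s
TE = 3716000 / 22.5
TE = 165155.6 N

165155.6


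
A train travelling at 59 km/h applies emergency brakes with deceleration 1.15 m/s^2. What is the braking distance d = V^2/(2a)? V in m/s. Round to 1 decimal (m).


Convert speed: V = 59 / 3.6 = 16.3889 m/s
V^2 = 268.5957
d = 268.5957 / (2 * 1.15)
d = 268.5957 / 2.3
d = 116.8 m

116.8


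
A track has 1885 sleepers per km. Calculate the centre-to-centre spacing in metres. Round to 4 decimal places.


Spacing = 1000 m / number of sleepers
Spacing = 1000 / 1885
Spacing = 0.5305 m

0.5305


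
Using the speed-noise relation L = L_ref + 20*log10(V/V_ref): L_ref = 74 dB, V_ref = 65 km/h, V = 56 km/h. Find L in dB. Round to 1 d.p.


V/V_ref = 56 / 65 = 0.861538
log10(0.861538) = -0.064725
20 * -0.064725 = -1.2945
L = 74 + -1.2945 = 72.7 dB

72.7


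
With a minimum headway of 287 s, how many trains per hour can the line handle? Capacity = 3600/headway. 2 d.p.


Capacity = 3600 / headway
Capacity = 3600 / 287
Capacity = 12.54 trains/hour

12.54


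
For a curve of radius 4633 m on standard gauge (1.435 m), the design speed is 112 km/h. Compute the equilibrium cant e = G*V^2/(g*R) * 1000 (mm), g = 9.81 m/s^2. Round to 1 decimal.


Convert speed: V = 112 / 3.6 = 31.1111 m/s
Apply formula: e = 1.435 * 31.1111^2 / (9.81 * 4633)
e = 1.435 * 967.9012 / 45449.73
e = 0.03056 m = 30.6 mm

30.6


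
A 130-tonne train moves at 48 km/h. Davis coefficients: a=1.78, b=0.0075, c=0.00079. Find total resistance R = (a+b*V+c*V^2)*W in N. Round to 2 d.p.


b*V = 0.0075 * 48 = 0.36
c*V^2 = 0.00079 * 2304 = 1.82016
R_per_t = 1.78 + 0.36 + 1.82016 = 3.96016 N/t
R_total = 3.96016 * 130 = 514.82 N

514.82


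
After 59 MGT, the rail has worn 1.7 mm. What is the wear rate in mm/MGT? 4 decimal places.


Wear rate = total wear / cumulative tonnage
Rate = 1.7 / 59
Rate = 0.0288 mm/MGT

0.0288


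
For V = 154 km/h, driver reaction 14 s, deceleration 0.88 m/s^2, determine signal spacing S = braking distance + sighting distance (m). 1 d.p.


V = 154 / 3.6 = 42.7778 m/s
Braking distance = 42.7778^2 / (2*0.88) = 1039.7377 m
Sighting distance = 42.7778 * 14 = 598.8889 m
S = 1039.7377 + 598.8889 = 1638.6 m

1638.6


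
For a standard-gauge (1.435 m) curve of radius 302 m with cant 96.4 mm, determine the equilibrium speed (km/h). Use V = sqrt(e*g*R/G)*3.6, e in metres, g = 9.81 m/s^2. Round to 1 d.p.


Convert cant: e = 96.4 mm = 0.0964 m
V_ms = sqrt(0.0964 * 9.81 * 302 / 1.435)
V_ms = sqrt(199.021999) = 14.1075 m/s
V = 14.1075 * 3.6 = 50.8 km/h

50.8


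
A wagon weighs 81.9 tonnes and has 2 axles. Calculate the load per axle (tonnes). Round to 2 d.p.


Load per axle = total weight / number of axles
Load = 81.9 / 2
Load = 40.95 tonnes

40.95


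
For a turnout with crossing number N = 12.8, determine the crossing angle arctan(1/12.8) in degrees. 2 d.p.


1/N = 1/12.8 = 0.078125
angle = arctan(0.078125) = 0.077967 rad
angle = 0.077967 * 180/pi = 4.47 degrees

4.47


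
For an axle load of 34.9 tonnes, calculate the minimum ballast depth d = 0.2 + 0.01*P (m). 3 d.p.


d = 0.2 + 0.01 * 34.9
d = 0.2 + 0.349
d = 0.549 m

0.549


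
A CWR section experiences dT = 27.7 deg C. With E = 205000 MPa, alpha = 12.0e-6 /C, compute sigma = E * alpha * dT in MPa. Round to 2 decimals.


sigma = E * alpha * dT
sigma = 205000 * 12.0e-6 * 27.7
sigma = 2.46 * 27.7
sigma = 68.14 MPa

68.14


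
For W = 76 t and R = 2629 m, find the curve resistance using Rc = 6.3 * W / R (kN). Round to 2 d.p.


Rc = 6.3 * W / R
Rc = 6.3 * 76 / 2629
Rc = 478.8 / 2629
Rc = 0.18 kN

0.18


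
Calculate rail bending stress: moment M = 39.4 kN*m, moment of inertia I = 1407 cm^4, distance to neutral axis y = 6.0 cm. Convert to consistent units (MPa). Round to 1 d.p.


Convert units:
M = 39.4 kN*m = 39400000 N*mm
y = 6.0 cm = 60 mm
I = 1407 cm^4 = 14070000 mm^4
sigma = 39400000 * 60 / 14070000
sigma = 168.0 MPa

168.0


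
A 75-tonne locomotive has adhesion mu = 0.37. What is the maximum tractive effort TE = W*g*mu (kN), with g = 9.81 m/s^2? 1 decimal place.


TE_max = W * g * mu
TE_max = 75 * 9.81 * 0.37
TE_max = 735.75 * 0.37
TE_max = 272.2 kN

272.2


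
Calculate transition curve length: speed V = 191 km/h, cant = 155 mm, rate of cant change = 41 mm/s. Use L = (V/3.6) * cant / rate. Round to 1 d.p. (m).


Convert speed: V = 191 / 3.6 = 53.0556 m/s
L = 53.0556 * 155 / 41
L = 8223.6111 / 41
L = 200.6 m

200.6


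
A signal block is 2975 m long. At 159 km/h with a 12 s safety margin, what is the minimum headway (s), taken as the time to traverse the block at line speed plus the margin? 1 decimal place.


V = 159 / 3.6 = 44.1667 m/s
Block traversal time = 2975 / 44.1667 = 67.3585 s
Headway = 67.3585 + 12
Headway = 79.4 s

79.4


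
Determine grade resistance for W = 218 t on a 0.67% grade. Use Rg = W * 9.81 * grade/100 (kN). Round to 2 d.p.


Rg = W * 9.81 * grade / 100
Rg = 218 * 9.81 * 0.67 / 100
Rg = 2138.58 * 0.0067
Rg = 14.33 kN

14.33


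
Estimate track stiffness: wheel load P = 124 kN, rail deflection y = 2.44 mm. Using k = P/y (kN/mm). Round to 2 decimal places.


Track stiffness k = P / y
k = 124 / 2.44
k = 50.82 kN/mm

50.82


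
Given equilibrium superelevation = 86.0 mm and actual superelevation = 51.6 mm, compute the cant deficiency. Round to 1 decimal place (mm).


Cant deficiency = equilibrium cant - actual cant
CD = 86.0 - 51.6
CD = 34.4 mm

34.4


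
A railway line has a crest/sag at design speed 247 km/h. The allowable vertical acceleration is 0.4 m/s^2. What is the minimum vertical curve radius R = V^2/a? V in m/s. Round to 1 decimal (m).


Convert speed: V = 247 / 3.6 = 68.6111 m/s
V^2 = 4707.4846 m^2/s^2
R_v = 4707.4846 / 0.4
R_v = 11768.7 m

11768.7


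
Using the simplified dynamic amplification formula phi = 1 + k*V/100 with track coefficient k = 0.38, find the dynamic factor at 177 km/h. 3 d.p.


phi = 1 + k * V / 100
phi = 1 + 0.38 * 177 / 100
phi = 1 + 0.6726
phi = 1.673

1.673


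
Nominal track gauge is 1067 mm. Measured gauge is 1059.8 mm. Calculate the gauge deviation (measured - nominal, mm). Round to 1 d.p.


Deviation = measured - nominal
Deviation = 1059.8 - 1067
Deviation = -7.2 mm

-7.2


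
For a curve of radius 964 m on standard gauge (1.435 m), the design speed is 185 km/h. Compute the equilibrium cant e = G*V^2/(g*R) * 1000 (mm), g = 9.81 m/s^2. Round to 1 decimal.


Convert speed: V = 185 / 3.6 = 51.3889 m/s
Apply formula: e = 1.435 * 51.3889^2 / (9.81 * 964)
e = 1.435 * 2640.8179 / 9456.84
e = 0.400723 m = 400.7 mm

400.7


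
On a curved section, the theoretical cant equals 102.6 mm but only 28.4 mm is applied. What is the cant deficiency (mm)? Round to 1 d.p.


Cant deficiency = equilibrium cant - actual cant
CD = 102.6 - 28.4
CD = 74.2 mm

74.2


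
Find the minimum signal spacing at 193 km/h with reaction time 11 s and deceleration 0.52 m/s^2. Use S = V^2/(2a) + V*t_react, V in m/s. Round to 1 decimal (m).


V = 193 / 3.6 = 53.6111 m/s
Braking distance = 53.6111^2 / (2*0.52) = 2763.607 m
Sighting distance = 53.6111 * 11 = 589.7222 m
S = 2763.607 + 589.7222 = 3353.3 m

3353.3


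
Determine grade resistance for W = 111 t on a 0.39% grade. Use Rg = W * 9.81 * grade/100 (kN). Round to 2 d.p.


Rg = W * 9.81 * grade / 100
Rg = 111 * 9.81 * 0.39 / 100
Rg = 1088.91 * 0.0039
Rg = 4.25 kN

4.25


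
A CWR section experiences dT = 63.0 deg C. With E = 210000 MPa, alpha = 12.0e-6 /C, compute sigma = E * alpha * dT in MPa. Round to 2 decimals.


sigma = E * alpha * dT
sigma = 210000 * 12.0e-6 * 63.0
sigma = 2.52 * 63.0
sigma = 158.76 MPa

158.76


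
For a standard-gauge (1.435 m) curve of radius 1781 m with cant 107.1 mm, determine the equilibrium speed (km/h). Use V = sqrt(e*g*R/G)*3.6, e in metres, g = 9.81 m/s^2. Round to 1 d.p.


Convert cant: e = 107.1 mm = 0.1071 m
V_ms = sqrt(0.1071 * 9.81 * 1781 / 1.435)
V_ms = sqrt(1303.978698) = 36.1106 m/s
V = 36.1106 * 3.6 = 130.0 km/h

130.0


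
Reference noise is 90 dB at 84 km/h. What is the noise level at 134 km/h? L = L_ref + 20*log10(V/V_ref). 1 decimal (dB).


V/V_ref = 134 / 84 = 1.595238
log10(1.595238) = 0.202826
20 * 0.202826 = 4.0565
L = 90 + 4.0565 = 94.1 dB

94.1


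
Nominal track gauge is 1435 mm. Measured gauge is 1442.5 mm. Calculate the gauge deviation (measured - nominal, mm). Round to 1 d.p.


Deviation = measured - nominal
Deviation = 1442.5 - 1435
Deviation = 7.5 mm

7.5


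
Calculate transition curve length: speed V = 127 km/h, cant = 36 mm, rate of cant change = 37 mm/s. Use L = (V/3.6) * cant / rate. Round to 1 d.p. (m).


Convert speed: V = 127 / 3.6 = 35.2778 m/s
L = 35.2778 * 36 / 37
L = 1270.0 / 37
L = 34.3 m

34.3


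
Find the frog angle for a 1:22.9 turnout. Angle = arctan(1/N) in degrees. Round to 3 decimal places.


1/N = 1/22.9 = 0.043668
angle = arctan(0.043668) = 0.04364 rad
angle = 0.04364 * 180/pi = 2.500 degrees

2.500


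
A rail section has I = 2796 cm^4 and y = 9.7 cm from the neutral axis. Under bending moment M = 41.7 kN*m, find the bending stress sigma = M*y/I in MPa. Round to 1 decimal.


Convert units:
M = 41.7 kN*m = 41700000 N*mm
y = 9.7 cm = 97 mm
I = 2796 cm^4 = 27960000 mm^4
sigma = 41700000 * 97 / 27960000
sigma = 144.7 MPa

144.7


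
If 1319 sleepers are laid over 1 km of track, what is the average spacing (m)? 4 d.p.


Spacing = 1000 m / number of sleepers
Spacing = 1000 / 1319
Spacing = 0.7582 m

0.7582


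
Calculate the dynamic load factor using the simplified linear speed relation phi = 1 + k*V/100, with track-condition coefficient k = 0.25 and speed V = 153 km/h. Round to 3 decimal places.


phi = 1 + k * V / 100
phi = 1 + 0.25 * 153 / 100
phi = 1 + 0.3825
phi = 1.383

1.383


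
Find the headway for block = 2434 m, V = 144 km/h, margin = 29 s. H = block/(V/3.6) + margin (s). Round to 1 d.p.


V = 144 / 3.6 = 40.0 m/s
Block traversal time = 2434 / 40.0 = 60.85 s
Headway = 60.85 + 29
Headway = 89.9 s

89.9


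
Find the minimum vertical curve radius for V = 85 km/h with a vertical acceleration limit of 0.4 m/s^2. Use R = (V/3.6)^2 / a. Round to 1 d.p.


Convert speed: V = 85 / 3.6 = 23.6111 m/s
V^2 = 557.4846 m^2/s^2
R_v = 557.4846 / 0.4
R_v = 1393.7 m

1393.7


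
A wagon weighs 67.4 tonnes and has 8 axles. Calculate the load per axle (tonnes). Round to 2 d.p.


Load per axle = total weight / number of axles
Load = 67.4 / 8
Load = 8.43 tonnes

8.43


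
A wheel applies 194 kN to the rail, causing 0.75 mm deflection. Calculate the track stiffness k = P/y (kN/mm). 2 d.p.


Track stiffness k = P / y
k = 194 / 0.75
k = 258.67 kN/mm

258.67


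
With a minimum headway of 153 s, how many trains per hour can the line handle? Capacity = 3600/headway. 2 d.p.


Capacity = 3600 / headway
Capacity = 3600 / 153
Capacity = 23.53 trains/hour

23.53


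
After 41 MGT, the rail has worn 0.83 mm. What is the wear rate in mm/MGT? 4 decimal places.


Wear rate = total wear / cumulative tonnage
Rate = 0.83 / 41
Rate = 0.0202 mm/MGT

0.0202


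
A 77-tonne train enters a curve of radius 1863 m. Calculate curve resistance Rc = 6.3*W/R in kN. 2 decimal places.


Rc = 6.3 * W / R
Rc = 6.3 * 77 / 1863
Rc = 485.1 / 1863
Rc = 0.26 kN

0.26


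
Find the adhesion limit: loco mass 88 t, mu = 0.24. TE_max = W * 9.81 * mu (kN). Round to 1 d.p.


TE_max = W * g * mu
TE_max = 88 * 9.81 * 0.24
TE_max = 863.28 * 0.24
TE_max = 207.2 kN

207.2


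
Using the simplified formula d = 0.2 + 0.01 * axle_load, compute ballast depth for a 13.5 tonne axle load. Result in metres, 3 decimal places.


d = 0.2 + 0.01 * 13.5
d = 0.2 + 0.135
d = 0.335 m

0.335


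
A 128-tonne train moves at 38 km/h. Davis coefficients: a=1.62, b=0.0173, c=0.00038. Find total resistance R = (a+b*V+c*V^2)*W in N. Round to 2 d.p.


b*V = 0.0173 * 38 = 0.6574
c*V^2 = 0.00038 * 1444 = 0.54872
R_per_t = 1.62 + 0.6574 + 0.54872 = 2.82612 N/t
R_total = 2.82612 * 128 = 361.74 N

361.74


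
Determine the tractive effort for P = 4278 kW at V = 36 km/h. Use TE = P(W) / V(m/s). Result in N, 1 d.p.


Convert: P = 4278 kW = 4278000 W
V = 36 / 3.6 = 10.0 m/s
TE = 4278000 / 10.0
TE = 427800.0 N

427800.0


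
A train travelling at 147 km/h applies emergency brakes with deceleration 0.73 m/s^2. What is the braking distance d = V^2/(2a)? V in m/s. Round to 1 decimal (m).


Convert speed: V = 147 / 3.6 = 40.8333 m/s
V^2 = 1667.3611
d = 1667.3611 / (2 * 0.73)
d = 1667.3611 / 1.46
d = 1142.0 m

1142.0


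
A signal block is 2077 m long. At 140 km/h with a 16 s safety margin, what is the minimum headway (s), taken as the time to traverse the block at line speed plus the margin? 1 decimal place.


V = 140 / 3.6 = 38.8889 m/s
Block traversal time = 2077 / 38.8889 = 53.4086 s
Headway = 53.4086 + 16
Headway = 69.4 s

69.4


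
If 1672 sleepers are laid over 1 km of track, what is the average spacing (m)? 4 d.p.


Spacing = 1000 m / number of sleepers
Spacing = 1000 / 1672
Spacing = 0.5981 m

0.5981


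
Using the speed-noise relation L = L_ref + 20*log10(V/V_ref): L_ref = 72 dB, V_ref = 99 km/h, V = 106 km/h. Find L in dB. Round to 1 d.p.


V/V_ref = 106 / 99 = 1.070707
log10(1.070707) = 0.029671
20 * 0.029671 = 0.5934
L = 72 + 0.5934 = 72.6 dB

72.6


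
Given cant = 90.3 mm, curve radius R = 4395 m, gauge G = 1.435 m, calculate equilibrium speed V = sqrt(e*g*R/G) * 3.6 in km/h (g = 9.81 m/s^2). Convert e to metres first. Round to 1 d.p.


Convert cant: e = 90.3 mm = 0.0903 m
V_ms = sqrt(0.0903 * 9.81 * 4395 / 1.435)
V_ms = sqrt(2713.087098) = 52.0873 m/s
V = 52.0873 * 3.6 = 187.5 km/h

187.5


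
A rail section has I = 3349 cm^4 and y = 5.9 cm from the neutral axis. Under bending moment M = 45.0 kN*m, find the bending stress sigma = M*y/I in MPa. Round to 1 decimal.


Convert units:
M = 45.0 kN*m = 45000000 N*mm
y = 5.9 cm = 59 mm
I = 3349 cm^4 = 33490000 mm^4
sigma = 45000000 * 59 / 33490000
sigma = 79.3 MPa

79.3


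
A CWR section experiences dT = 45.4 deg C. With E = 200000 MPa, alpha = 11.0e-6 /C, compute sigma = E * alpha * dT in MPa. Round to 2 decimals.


sigma = E * alpha * dT
sigma = 200000 * 11.0e-6 * 45.4
sigma = 2.2 * 45.4
sigma = 99.88 MPa

99.88


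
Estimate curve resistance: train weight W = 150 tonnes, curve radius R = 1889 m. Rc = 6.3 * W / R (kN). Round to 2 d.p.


Rc = 6.3 * W / R
Rc = 6.3 * 150 / 1889
Rc = 945.0 / 1889
Rc = 0.50 kN

0.50


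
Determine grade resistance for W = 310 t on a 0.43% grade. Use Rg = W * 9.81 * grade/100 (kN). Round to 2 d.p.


Rg = W * 9.81 * grade / 100
Rg = 310 * 9.81 * 0.43 / 100
Rg = 3041.1 * 0.0043
Rg = 13.08 kN

13.08


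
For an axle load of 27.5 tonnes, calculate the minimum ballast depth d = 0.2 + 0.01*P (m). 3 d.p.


d = 0.2 + 0.01 * 27.5
d = 0.2 + 0.275
d = 0.475 m

0.475


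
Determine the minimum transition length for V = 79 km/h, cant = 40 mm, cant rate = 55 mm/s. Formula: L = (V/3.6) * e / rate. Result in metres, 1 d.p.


Convert speed: V = 79 / 3.6 = 21.9444 m/s
L = 21.9444 * 40 / 55
L = 877.7778 / 55
L = 16.0 m

16.0


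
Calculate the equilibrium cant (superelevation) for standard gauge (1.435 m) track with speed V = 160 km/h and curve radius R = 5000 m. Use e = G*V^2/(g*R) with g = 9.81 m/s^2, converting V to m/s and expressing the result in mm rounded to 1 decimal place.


Convert speed: V = 160 / 3.6 = 44.4444 m/s
Apply formula: e = 1.435 * 44.4444^2 / (9.81 * 5000)
e = 1.435 * 1975.3086 / 49050.0
e = 0.057789 m = 57.8 mm

57.8


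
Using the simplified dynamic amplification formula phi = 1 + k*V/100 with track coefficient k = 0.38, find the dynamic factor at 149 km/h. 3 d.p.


phi = 1 + k * V / 100
phi = 1 + 0.38 * 149 / 100
phi = 1 + 0.5662
phi = 1.566

1.566


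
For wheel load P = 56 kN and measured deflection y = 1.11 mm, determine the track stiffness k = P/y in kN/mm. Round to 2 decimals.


Track stiffness k = P / y
k = 56 / 1.11
k = 50.45 kN/mm

50.45


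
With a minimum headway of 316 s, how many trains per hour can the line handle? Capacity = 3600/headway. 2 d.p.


Capacity = 3600 / headway
Capacity = 3600 / 316
Capacity = 11.39 trains/hour

11.39


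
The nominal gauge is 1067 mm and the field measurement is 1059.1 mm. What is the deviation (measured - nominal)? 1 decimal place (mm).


Deviation = measured - nominal
Deviation = 1059.1 - 1067
Deviation = -7.9 mm

-7.9


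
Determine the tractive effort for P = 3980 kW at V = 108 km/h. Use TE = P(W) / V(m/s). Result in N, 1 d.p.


Convert: P = 3980 kW = 3980000 W
V = 108 / 3.6 = 30.0 m/s
TE = 3980000 / 30.0
TE = 132666.7 N

132666.7


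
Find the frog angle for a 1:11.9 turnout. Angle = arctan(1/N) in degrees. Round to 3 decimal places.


1/N = 1/11.9 = 0.084034
angle = arctan(0.084034) = 0.083837 rad
angle = 0.083837 * 180/pi = 4.803 degrees

4.803


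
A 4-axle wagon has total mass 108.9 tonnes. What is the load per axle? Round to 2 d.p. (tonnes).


Load per axle = total weight / number of axles
Load = 108.9 / 4
Load = 27.23 tonnes

27.23


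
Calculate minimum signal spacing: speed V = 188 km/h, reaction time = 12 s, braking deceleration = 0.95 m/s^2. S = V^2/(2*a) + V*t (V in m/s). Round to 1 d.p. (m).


V = 188 / 3.6 = 52.2222 m/s
Braking distance = 52.2222^2 / (2*0.95) = 1435.3476 m
Sighting distance = 52.2222 * 12 = 626.6667 m
S = 1435.3476 + 626.6667 = 2062.0 m

2062.0


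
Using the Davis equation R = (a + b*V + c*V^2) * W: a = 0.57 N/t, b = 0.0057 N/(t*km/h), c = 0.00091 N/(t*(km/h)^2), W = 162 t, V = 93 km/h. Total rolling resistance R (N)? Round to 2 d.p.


b*V = 0.0057 * 93 = 0.5301
c*V^2 = 0.00091 * 8649 = 7.87059
R_per_t = 0.57 + 0.5301 + 7.87059 = 8.97069 N/t
R_total = 8.97069 * 162 = 1453.25 N

1453.25


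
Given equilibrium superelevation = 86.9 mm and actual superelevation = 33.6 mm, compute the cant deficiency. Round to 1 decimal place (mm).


Cant deficiency = equilibrium cant - actual cant
CD = 86.9 - 33.6
CD = 53.3 mm

53.3


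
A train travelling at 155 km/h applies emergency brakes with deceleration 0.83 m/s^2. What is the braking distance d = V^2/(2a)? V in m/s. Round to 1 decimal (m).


Convert speed: V = 155 / 3.6 = 43.0556 m/s
V^2 = 1853.7809
d = 1853.7809 / (2 * 0.83)
d = 1853.7809 / 1.66
d = 1116.7 m

1116.7


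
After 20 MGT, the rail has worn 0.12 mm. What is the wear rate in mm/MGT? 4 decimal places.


Wear rate = total wear / cumulative tonnage
Rate = 0.12 / 20
Rate = 0.0060 mm/MGT

0.0060


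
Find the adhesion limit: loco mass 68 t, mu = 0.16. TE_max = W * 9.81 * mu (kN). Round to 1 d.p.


TE_max = W * g * mu
TE_max = 68 * 9.81 * 0.16
TE_max = 667.08 * 0.16
TE_max = 106.7 kN

106.7


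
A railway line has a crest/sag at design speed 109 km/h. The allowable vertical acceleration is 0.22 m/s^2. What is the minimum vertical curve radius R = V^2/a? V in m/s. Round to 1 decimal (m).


Convert speed: V = 109 / 3.6 = 30.2778 m/s
V^2 = 916.7438 m^2/s^2
R_v = 916.7438 / 0.22
R_v = 4167.0 m

4167.0


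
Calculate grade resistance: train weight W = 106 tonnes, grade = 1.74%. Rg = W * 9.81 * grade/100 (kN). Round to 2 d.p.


Rg = W * 9.81 * grade / 100
Rg = 106 * 9.81 * 1.74 / 100
Rg = 1039.86 * 0.0174
Rg = 18.09 kN

18.09


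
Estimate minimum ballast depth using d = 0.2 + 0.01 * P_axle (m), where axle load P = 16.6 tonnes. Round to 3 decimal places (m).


d = 0.2 + 0.01 * 16.6
d = 0.2 + 0.166
d = 0.366 m

0.366


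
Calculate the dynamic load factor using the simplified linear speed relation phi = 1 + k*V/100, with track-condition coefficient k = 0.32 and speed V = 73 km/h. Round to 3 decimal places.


phi = 1 + k * V / 100
phi = 1 + 0.32 * 73 / 100
phi = 1 + 0.2336
phi = 1.234

1.234


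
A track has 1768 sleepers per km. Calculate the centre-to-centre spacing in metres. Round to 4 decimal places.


Spacing = 1000 m / number of sleepers
Spacing = 1000 / 1768
Spacing = 0.5656 m

0.5656


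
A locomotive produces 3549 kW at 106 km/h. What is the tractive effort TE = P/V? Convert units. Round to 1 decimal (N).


Convert: P = 3549 kW = 3549000 W
V = 106 / 3.6 = 29.4444 m/s
TE = 3549000 / 29.4444
TE = 120532.1 N

120532.1


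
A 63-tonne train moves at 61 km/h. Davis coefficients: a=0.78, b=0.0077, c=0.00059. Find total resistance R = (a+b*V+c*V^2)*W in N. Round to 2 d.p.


b*V = 0.0077 * 61 = 0.4697
c*V^2 = 0.00059 * 3721 = 2.19539
R_per_t = 0.78 + 0.4697 + 2.19539 = 3.44509 N/t
R_total = 3.44509 * 63 = 217.04 N

217.04


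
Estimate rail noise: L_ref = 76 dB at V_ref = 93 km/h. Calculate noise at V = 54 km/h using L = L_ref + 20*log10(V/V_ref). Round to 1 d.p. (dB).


V/V_ref = 54 / 93 = 0.580645
log10(0.580645) = -0.236089
20 * -0.236089 = -4.7218
L = 76 + -4.7218 = 71.3 dB

71.3


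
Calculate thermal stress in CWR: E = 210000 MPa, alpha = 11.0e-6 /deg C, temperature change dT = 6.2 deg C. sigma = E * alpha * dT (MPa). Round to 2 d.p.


sigma = E * alpha * dT
sigma = 210000 * 11.0e-6 * 6.2
sigma = 2.31 * 6.2
sigma = 14.32 MPa

14.32


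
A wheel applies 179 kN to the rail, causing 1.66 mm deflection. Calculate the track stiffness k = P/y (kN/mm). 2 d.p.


Track stiffness k = P / y
k = 179 / 1.66
k = 107.83 kN/mm

107.83


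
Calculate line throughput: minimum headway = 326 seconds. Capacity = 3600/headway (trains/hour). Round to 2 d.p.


Capacity = 3600 / headway
Capacity = 3600 / 326
Capacity = 11.04 trains/hour

11.04


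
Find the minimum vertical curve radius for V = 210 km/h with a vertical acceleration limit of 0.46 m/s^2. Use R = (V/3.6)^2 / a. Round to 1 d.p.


Convert speed: V = 210 / 3.6 = 58.3333 m/s
V^2 = 3402.7778 m^2/s^2
R_v = 3402.7778 / 0.46
R_v = 7397.3 m

7397.3


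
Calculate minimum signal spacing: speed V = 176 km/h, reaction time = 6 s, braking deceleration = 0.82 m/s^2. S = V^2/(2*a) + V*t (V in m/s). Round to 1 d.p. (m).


V = 176 / 3.6 = 48.8889 m/s
Braking distance = 48.8889^2 / (2*0.82) = 1457.3924 m
Sighting distance = 48.8889 * 6 = 293.3333 m
S = 1457.3924 + 293.3333 = 1750.7 m

1750.7


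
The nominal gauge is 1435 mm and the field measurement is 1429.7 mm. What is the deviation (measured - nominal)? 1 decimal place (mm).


Deviation = measured - nominal
Deviation = 1429.7 - 1435
Deviation = -5.3 mm

-5.3


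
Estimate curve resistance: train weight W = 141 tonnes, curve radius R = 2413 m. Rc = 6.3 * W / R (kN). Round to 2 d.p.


Rc = 6.3 * W / R
Rc = 6.3 * 141 / 2413
Rc = 888.3 / 2413
Rc = 0.37 kN

0.37


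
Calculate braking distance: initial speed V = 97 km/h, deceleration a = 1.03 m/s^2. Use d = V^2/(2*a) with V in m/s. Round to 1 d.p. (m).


Convert speed: V = 97 / 3.6 = 26.9444 m/s
V^2 = 726.0031
d = 726.0031 / (2 * 1.03)
d = 726.0031 / 2.06
d = 352.4 m

352.4


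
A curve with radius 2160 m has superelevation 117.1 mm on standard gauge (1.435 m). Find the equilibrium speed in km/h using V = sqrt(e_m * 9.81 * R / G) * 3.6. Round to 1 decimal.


Convert cant: e = 117.1 mm = 0.1171 m
V_ms = sqrt(0.1171 * 9.81 * 2160 / 1.435)
V_ms = sqrt(1729.130425) = 41.5828 m/s
V = 41.5828 * 3.6 = 149.7 km/h

149.7


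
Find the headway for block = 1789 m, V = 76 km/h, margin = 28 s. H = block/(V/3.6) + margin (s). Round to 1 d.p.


V = 76 / 3.6 = 21.1111 m/s
Block traversal time = 1789 / 21.1111 = 84.7421 s
Headway = 84.7421 + 28
Headway = 112.7 s

112.7


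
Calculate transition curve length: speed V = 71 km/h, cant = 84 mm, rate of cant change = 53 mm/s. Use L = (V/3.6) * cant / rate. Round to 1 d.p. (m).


Convert speed: V = 71 / 3.6 = 19.7222 m/s
L = 19.7222 * 84 / 53
L = 1656.6667 / 53
L = 31.3 m

31.3


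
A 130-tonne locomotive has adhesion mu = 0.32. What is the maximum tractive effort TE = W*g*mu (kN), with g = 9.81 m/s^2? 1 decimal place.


TE_max = W * g * mu
TE_max = 130 * 9.81 * 0.32
TE_max = 1275.3 * 0.32
TE_max = 408.1 kN

408.1


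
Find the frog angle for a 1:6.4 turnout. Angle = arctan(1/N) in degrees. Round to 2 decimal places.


1/N = 1/6.4 = 0.15625
angle = arctan(0.15625) = 0.154997 rad
angle = 0.154997 * 180/pi = 8.88 degrees

8.88


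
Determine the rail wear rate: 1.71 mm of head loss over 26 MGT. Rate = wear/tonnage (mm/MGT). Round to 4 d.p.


Wear rate = total wear / cumulative tonnage
Rate = 1.71 / 26
Rate = 0.0658 mm/MGT

0.0658


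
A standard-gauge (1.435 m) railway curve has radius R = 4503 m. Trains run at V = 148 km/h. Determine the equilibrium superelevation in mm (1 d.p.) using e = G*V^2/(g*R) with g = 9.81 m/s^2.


Convert speed: V = 148 / 3.6 = 41.1111 m/s
Apply formula: e = 1.435 * 41.1111^2 / (9.81 * 4503)
e = 1.435 * 1690.1235 / 44174.43
e = 0.054903 m = 54.9 mm

54.9


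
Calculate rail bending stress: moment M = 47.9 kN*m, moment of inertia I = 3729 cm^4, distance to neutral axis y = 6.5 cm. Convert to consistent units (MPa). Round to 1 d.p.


Convert units:
M = 47.9 kN*m = 47900000 N*mm
y = 6.5 cm = 65 mm
I = 3729 cm^4 = 37290000 mm^4
sigma = 47900000 * 65 / 37290000
sigma = 83.5 MPa

83.5


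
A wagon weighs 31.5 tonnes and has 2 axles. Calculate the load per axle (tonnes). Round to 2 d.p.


Load per axle = total weight / number of axles
Load = 31.5 / 2
Load = 15.75 tonnes

15.75


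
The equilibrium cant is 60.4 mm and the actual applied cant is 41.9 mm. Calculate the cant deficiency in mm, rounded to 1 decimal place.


Cant deficiency = equilibrium cant - actual cant
CD = 60.4 - 41.9
CD = 18.5 mm

18.5


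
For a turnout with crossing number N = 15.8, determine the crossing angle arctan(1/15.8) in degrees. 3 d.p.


1/N = 1/15.8 = 0.063291
angle = arctan(0.063291) = 0.063207 rad
angle = 0.063207 * 180/pi = 3.621 degrees

3.621


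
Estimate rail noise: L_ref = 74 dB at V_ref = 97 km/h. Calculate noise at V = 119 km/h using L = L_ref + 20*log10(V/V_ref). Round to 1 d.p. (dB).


V/V_ref = 119 / 97 = 1.226804
log10(1.226804) = 0.088775
20 * 0.088775 = 1.7755
L = 74 + 1.7755 = 75.8 dB

75.8


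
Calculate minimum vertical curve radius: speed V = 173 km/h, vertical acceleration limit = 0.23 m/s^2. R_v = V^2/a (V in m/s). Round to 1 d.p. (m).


Convert speed: V = 173 / 3.6 = 48.0556 m/s
V^2 = 2309.3364 m^2/s^2
R_v = 2309.3364 / 0.23
R_v = 10040.6 m

10040.6


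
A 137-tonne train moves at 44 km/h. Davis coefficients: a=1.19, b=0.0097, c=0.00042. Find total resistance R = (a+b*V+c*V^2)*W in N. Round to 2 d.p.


b*V = 0.0097 * 44 = 0.4268
c*V^2 = 0.00042 * 1936 = 0.81312
R_per_t = 1.19 + 0.4268 + 0.81312 = 2.42992 N/t
R_total = 2.42992 * 137 = 332.90 N

332.90


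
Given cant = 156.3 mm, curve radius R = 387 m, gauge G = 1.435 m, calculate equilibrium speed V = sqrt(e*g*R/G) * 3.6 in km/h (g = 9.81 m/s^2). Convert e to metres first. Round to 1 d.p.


Convert cant: e = 156.3 mm = 0.1563 m
V_ms = sqrt(0.1563 * 9.81 * 387 / 1.435)
V_ms = sqrt(413.510983) = 20.335 m/s
V = 20.335 * 3.6 = 73.2 km/h

73.2


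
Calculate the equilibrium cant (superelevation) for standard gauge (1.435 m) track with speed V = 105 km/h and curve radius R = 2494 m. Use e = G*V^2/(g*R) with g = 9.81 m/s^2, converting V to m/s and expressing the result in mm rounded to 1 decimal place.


Convert speed: V = 105 / 3.6 = 29.1667 m/s
Apply formula: e = 1.435 * 29.1667^2 / (9.81 * 2494)
e = 1.435 * 850.6944 / 24466.14
e = 0.049895 m = 49.9 mm

49.9


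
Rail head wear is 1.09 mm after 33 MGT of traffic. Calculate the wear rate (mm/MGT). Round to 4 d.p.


Wear rate = total wear / cumulative tonnage
Rate = 1.09 / 33
Rate = 0.0330 mm/MGT

0.0330


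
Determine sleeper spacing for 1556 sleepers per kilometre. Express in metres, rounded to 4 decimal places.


Spacing = 1000 m / number of sleepers
Spacing = 1000 / 1556
Spacing = 0.6427 m

0.6427


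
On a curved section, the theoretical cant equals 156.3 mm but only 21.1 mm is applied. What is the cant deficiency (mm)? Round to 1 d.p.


Cant deficiency = equilibrium cant - actual cant
CD = 156.3 - 21.1
CD = 135.2 mm

135.2


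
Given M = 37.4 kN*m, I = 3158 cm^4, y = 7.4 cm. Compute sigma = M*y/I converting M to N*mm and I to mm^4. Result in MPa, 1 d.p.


Convert units:
M = 37.4 kN*m = 37400000 N*mm
y = 7.4 cm = 74 mm
I = 3158 cm^4 = 31580000 mm^4
sigma = 37400000 * 74 / 31580000
sigma = 87.6 MPa

87.6


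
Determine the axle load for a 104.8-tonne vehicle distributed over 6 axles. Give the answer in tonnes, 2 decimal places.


Load per axle = total weight / number of axles
Load = 104.8 / 6
Load = 17.47 tonnes

17.47


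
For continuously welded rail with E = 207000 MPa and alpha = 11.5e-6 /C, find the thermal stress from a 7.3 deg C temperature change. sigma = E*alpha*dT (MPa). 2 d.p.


sigma = E * alpha * dT
sigma = 207000 * 11.5e-6 * 7.3
sigma = 2.3805 * 7.3
sigma = 17.38 MPa

17.38


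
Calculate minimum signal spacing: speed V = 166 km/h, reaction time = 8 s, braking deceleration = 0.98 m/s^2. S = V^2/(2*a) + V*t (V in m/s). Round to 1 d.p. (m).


V = 166 / 3.6 = 46.1111 m/s
Braking distance = 46.1111^2 / (2*0.98) = 1084.8136 m
Sighting distance = 46.1111 * 8 = 368.8889 m
S = 1084.8136 + 368.8889 = 1453.7 m

1453.7


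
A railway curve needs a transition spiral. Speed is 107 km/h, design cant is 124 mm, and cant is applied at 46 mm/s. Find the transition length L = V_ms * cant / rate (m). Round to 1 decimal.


Convert speed: V = 107 / 3.6 = 29.7222 m/s
L = 29.7222 * 124 / 46
L = 3685.5556 / 46
L = 80.1 m

80.1


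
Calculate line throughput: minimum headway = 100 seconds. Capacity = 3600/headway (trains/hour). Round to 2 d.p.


Capacity = 3600 / headway
Capacity = 3600 / 100
Capacity = 36.00 trains/hour

36.00


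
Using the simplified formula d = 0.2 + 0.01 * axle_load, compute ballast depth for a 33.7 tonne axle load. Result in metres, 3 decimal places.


d = 0.2 + 0.01 * 33.7
d = 0.2 + 0.337
d = 0.537 m

0.537


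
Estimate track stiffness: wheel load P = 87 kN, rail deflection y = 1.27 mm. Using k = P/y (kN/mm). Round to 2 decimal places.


Track stiffness k = P / y
k = 87 / 1.27
k = 68.50 kN/mm

68.50


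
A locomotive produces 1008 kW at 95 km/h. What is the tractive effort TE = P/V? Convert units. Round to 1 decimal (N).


Convert: P = 1008 kW = 1008000 W
V = 95 / 3.6 = 26.3889 m/s
TE = 1008000 / 26.3889
TE = 38197.9 N

38197.9


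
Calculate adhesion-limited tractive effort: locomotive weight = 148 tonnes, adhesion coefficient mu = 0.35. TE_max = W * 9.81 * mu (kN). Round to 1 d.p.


TE_max = W * g * mu
TE_max = 148 * 9.81 * 0.35
TE_max = 1451.88 * 0.35
TE_max = 508.2 kN

508.2


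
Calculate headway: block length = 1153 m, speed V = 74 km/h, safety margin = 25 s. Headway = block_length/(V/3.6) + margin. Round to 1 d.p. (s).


V = 74 / 3.6 = 20.5556 m/s
Block traversal time = 1153 / 20.5556 = 56.0919 s
Headway = 56.0919 + 25
Headway = 81.1 s

81.1


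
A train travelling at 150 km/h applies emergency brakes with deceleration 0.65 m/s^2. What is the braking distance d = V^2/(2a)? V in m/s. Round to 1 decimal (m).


Convert speed: V = 150 / 3.6 = 41.6667 m/s
V^2 = 1736.1111
d = 1736.1111 / (2 * 0.65)
d = 1736.1111 / 1.3
d = 1335.5 m

1335.5


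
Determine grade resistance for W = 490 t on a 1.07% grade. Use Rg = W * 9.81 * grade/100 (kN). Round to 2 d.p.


Rg = W * 9.81 * grade / 100
Rg = 490 * 9.81 * 1.07 / 100
Rg = 4806.9 * 0.0107
Rg = 51.43 kN

51.43


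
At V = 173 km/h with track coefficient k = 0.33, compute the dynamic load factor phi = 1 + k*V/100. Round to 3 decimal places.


phi = 1 + k * V / 100
phi = 1 + 0.33 * 173 / 100
phi = 1 + 0.5709
phi = 1.571

1.571


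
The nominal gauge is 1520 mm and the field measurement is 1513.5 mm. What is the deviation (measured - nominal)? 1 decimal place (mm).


Deviation = measured - nominal
Deviation = 1513.5 - 1520
Deviation = -6.5 mm

-6.5


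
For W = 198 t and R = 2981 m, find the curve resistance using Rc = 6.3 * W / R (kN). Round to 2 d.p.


Rc = 6.3 * W / R
Rc = 6.3 * 198 / 2981
Rc = 1247.4 / 2981
Rc = 0.42 kN

0.42


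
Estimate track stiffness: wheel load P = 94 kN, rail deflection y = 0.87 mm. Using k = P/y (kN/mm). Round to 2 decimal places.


Track stiffness k = P / y
k = 94 / 0.87
k = 108.05 kN/mm

108.05


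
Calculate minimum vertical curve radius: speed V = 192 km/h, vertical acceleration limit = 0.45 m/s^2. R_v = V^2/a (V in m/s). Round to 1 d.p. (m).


Convert speed: V = 192 / 3.6 = 53.3333 m/s
V^2 = 2844.4444 m^2/s^2
R_v = 2844.4444 / 0.45
R_v = 6321.0 m

6321.0


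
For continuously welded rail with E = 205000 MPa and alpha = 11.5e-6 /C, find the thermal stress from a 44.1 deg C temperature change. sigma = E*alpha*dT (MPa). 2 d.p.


sigma = E * alpha * dT
sigma = 205000 * 11.5e-6 * 44.1
sigma = 2.3575 * 44.1
sigma = 103.97 MPa

103.97


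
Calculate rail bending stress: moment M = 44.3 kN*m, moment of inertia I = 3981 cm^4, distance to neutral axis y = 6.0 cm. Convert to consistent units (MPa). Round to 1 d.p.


Convert units:
M = 44.3 kN*m = 44300000 N*mm
y = 6.0 cm = 60 mm
I = 3981 cm^4 = 39810000 mm^4
sigma = 44300000 * 60 / 39810000
sigma = 66.8 MPa

66.8


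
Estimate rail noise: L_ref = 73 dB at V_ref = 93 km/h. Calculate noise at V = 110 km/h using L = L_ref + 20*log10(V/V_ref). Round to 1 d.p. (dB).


V/V_ref = 110 / 93 = 1.182796
log10(1.182796) = 0.07291
20 * 0.07291 = 1.4582
L = 73 + 1.4582 = 74.5 dB

74.5


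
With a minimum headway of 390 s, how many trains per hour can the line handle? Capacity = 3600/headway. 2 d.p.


Capacity = 3600 / headway
Capacity = 3600 / 390
Capacity = 9.23 trains/hour

9.23


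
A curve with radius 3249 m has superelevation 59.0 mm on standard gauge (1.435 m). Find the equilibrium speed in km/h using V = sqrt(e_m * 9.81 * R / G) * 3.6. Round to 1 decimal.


Convert cant: e = 59.0 mm = 0.0590 m
V_ms = sqrt(0.0590 * 9.81 * 3249 / 1.435)
V_ms = sqrt(1310.445094) = 36.2001 m/s
V = 36.2001 * 3.6 = 130.3 km/h

130.3


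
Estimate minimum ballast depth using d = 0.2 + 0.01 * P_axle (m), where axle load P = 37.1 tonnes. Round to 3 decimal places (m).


d = 0.2 + 0.01 * 37.1
d = 0.2 + 0.371
d = 0.571 m

0.571


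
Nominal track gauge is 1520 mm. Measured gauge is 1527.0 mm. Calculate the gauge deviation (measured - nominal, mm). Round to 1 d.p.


Deviation = measured - nominal
Deviation = 1527.0 - 1520
Deviation = 7.0 mm

7.0


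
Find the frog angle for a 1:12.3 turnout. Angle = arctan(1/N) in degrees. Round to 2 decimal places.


1/N = 1/12.3 = 0.081301
angle = arctan(0.081301) = 0.081122 rad
angle = 0.081122 * 180/pi = 4.65 degrees

4.65


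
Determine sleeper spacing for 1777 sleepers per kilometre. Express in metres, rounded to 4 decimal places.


Spacing = 1000 m / number of sleepers
Spacing = 1000 / 1777
Spacing = 0.5627 m

0.5627


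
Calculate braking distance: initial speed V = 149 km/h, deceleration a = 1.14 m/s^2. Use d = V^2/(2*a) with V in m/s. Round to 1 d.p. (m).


Convert speed: V = 149 / 3.6 = 41.3889 m/s
V^2 = 1713.0401
d = 1713.0401 / (2 * 1.14)
d = 1713.0401 / 2.28
d = 751.3 m

751.3


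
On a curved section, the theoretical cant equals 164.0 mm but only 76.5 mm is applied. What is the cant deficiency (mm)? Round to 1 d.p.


Cant deficiency = equilibrium cant - actual cant
CD = 164.0 - 76.5
CD = 87.5 mm

87.5


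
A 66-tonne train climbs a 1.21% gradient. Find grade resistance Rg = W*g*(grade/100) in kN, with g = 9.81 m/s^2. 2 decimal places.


Rg = W * 9.81 * grade / 100
Rg = 66 * 9.81 * 1.21 / 100
Rg = 647.46 * 0.0121
Rg = 7.83 kN

7.83


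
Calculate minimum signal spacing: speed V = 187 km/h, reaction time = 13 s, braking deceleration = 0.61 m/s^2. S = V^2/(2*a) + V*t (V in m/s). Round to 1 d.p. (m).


V = 187 / 3.6 = 51.9444 m/s
Braking distance = 51.9444^2 / (2*0.61) = 2211.6601 m
Sighting distance = 51.9444 * 13 = 675.2778 m
S = 2211.6601 + 675.2778 = 2886.9 m

2886.9


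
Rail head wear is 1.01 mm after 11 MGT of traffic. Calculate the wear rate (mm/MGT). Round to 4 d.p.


Wear rate = total wear / cumulative tonnage
Rate = 1.01 / 11
Rate = 0.0918 mm/MGT

0.0918


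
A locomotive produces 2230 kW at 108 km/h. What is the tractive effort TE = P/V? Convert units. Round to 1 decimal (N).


Convert: P = 2230 kW = 2230000 W
V = 108 / 3.6 = 30.0 m/s
TE = 2230000 / 30.0
TE = 74333.3 N

74333.3


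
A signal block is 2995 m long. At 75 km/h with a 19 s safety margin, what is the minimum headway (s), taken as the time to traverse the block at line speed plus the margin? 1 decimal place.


V = 75 / 3.6 = 20.8333 m/s
Block traversal time = 2995 / 20.8333 = 143.76 s
Headway = 143.76 + 19
Headway = 162.8 s

162.8


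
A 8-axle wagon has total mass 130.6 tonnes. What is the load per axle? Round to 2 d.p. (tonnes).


Load per axle = total weight / number of axles
Load = 130.6 / 8
Load = 16.33 tonnes

16.33


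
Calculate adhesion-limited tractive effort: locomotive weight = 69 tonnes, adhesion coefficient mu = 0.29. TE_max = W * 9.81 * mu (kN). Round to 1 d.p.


TE_max = W * g * mu
TE_max = 69 * 9.81 * 0.29
TE_max = 676.89 * 0.29
TE_max = 196.3 kN

196.3


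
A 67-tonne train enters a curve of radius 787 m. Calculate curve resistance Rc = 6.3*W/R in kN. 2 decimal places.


Rc = 6.3 * W / R
Rc = 6.3 * 67 / 787
Rc = 422.1 / 787
Rc = 0.54 kN

0.54


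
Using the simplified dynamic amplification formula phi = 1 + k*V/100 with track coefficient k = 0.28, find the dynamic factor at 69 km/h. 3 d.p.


phi = 1 + k * V / 100
phi = 1 + 0.28 * 69 / 100
phi = 1 + 0.1932
phi = 1.193

1.193


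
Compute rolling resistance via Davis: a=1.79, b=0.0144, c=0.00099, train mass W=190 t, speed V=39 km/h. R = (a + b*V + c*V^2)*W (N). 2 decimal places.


b*V = 0.0144 * 39 = 0.5616
c*V^2 = 0.00099 * 1521 = 1.50579
R_per_t = 1.79 + 0.5616 + 1.50579 = 3.85739 N/t
R_total = 3.85739 * 190 = 732.90 N

732.90


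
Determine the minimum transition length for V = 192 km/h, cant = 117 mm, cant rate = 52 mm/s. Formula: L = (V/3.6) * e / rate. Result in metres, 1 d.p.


Convert speed: V = 192 / 3.6 = 53.3333 m/s
L = 53.3333 * 117 / 52
L = 6240.0 / 52
L = 120.0 m

120.0
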